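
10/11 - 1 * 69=-68.09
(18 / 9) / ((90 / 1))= 1 / 45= 0.02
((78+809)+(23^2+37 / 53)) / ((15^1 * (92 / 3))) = 15017 / 4876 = 3.08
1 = 1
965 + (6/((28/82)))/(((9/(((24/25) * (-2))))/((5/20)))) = 168711/175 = 964.06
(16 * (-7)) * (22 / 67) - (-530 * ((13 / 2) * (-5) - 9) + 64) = -1480417 / 67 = -22095.78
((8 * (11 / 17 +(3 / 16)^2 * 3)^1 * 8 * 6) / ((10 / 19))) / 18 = 12445 / 408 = 30.50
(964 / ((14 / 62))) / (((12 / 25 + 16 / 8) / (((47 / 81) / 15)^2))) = 1064738 / 413343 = 2.58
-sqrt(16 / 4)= -2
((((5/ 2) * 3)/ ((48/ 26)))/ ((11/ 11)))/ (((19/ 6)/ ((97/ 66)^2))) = 611585/ 220704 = 2.77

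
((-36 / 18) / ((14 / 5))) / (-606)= 5 / 4242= 0.00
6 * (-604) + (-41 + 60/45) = -3663.67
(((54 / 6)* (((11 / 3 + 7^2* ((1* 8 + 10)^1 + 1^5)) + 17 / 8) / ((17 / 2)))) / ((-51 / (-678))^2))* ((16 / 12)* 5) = 1168676.68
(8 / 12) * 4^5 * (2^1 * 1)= 4096 / 3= 1365.33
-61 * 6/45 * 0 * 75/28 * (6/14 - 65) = 0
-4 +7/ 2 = -1/ 2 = -0.50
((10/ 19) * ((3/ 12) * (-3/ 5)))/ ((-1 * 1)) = 3/ 38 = 0.08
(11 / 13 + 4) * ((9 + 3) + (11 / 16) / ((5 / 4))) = 15813 / 260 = 60.82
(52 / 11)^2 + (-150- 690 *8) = -683366 / 121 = -5647.65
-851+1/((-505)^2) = -217026274/255025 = -851.00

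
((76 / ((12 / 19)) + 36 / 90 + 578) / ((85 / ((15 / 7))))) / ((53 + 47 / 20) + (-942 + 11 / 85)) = -41924 / 2109919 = -0.02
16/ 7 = 2.29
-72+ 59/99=-71.40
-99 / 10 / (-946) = 9 / 860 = 0.01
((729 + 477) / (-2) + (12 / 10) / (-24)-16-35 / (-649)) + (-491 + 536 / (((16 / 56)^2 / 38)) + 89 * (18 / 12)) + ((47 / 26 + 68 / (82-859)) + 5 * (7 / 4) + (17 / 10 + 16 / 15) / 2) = 6517352633255 / 26222196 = 248543.36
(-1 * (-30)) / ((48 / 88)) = 55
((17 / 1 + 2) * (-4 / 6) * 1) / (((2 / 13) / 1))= -247 / 3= -82.33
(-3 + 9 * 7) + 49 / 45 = 61.09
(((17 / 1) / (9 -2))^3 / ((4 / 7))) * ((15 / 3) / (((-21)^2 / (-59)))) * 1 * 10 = -7246675 / 43218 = -167.68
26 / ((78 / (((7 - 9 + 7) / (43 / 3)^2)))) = 15 / 1849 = 0.01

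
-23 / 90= -0.26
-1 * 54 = -54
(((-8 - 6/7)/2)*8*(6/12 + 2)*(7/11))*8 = -4960/11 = -450.91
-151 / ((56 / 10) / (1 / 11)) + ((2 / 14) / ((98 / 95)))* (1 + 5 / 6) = -49745 / 22638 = -2.20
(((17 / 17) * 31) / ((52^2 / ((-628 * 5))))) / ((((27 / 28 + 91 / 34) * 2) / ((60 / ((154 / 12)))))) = -74465100 / 3221647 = -23.11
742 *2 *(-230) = -341320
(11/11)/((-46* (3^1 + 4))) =-1/322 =-0.00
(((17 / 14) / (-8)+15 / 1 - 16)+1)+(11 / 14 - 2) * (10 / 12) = -391 / 336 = -1.16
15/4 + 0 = 15/4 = 3.75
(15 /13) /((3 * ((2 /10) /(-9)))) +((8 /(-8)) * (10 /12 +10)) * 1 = -2195 /78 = -28.14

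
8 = 8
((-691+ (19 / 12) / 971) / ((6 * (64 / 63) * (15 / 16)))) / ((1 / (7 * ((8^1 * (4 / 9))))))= -394524137 / 131085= -3009.68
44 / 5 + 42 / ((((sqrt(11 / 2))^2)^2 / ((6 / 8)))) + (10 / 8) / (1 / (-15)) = -21559 / 2420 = -8.91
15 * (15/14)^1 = 225/14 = 16.07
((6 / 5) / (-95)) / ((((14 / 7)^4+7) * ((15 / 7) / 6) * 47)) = -0.00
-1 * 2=-2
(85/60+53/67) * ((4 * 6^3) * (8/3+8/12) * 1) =6358.21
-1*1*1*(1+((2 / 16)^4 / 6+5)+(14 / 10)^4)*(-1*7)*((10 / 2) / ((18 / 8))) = 1058173207 / 6912000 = 153.09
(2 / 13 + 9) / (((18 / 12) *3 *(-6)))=-119 / 351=-0.34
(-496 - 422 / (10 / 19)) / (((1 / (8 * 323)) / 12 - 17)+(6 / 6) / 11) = 2213320032 / 28837385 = 76.75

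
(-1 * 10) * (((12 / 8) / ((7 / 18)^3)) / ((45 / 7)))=-1944 / 49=-39.67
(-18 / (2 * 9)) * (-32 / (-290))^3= -4096 / 3048625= -0.00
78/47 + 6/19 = 1764/893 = 1.98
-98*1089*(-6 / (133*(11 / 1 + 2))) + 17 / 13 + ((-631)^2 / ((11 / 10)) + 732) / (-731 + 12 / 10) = -1242512509 / 9914333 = -125.32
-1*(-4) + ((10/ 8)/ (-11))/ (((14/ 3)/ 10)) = 3.76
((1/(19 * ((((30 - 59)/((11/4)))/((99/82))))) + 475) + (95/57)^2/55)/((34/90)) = 42497650145/33796136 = 1257.47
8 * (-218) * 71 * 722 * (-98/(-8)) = -1095161368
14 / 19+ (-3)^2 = 185 / 19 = 9.74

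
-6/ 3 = -2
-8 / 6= -4 / 3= -1.33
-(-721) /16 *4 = 721 /4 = 180.25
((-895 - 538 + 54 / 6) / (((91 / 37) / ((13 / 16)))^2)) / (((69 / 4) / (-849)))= 34481003 / 4508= 7648.85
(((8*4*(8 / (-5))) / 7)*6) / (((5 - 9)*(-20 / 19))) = -1824 / 175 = -10.42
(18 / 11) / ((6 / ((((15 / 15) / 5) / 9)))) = 1 / 165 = 0.01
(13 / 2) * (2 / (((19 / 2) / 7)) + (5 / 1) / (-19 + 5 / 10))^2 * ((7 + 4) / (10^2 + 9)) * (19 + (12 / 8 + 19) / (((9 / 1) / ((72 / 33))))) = 1226617938 / 53868781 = 22.77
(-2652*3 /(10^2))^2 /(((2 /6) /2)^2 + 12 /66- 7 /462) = 142420356 /4375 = 32553.22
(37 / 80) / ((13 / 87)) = 3219 / 1040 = 3.10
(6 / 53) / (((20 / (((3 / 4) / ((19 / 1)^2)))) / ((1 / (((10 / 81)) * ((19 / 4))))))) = 729 / 36352700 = 0.00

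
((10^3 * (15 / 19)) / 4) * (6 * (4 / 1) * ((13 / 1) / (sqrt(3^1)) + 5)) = 450000 / 19 + 390000 * sqrt(3) / 19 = 59236.83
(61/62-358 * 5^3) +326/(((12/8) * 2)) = -8303105/186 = -44640.35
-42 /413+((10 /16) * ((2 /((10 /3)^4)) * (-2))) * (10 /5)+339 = 39985221 /118000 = 338.86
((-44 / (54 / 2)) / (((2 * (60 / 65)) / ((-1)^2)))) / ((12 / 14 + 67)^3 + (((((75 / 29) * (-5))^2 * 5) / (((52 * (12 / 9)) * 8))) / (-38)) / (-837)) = -40429164840064 / 14310686109862546875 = -0.00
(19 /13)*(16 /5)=304 /65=4.68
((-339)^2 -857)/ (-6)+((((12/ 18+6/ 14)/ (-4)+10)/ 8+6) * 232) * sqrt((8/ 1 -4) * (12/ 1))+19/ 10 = -570263/ 30+140621 * sqrt(3)/ 21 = -7410.54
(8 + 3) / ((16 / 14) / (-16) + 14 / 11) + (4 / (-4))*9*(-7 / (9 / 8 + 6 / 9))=352562 / 7955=44.32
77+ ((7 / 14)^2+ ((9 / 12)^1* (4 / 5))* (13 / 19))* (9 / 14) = 411899 / 5320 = 77.42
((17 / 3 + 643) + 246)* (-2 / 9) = -5368 / 27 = -198.81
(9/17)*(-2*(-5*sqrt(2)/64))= 45*sqrt(2)/544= 0.12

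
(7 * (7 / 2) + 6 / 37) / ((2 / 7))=12775 / 148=86.32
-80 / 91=-0.88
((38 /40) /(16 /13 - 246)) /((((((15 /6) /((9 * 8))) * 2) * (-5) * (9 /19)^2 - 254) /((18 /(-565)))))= -1605006 /3298015759775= -0.00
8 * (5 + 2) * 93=5208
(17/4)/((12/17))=289/48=6.02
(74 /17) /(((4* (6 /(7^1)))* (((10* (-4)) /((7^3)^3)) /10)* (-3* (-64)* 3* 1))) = -10451584213 /470016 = -22236.66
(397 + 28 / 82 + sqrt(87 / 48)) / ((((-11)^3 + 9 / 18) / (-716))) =358 * sqrt(29) / 2661 + 23328712 / 109101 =214.55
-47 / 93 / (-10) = 47 / 930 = 0.05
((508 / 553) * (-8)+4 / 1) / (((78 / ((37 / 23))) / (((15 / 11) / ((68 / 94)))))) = -4025785 / 30919889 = -0.13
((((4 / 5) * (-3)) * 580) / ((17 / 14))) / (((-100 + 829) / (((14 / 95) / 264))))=-11368 / 12950685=-0.00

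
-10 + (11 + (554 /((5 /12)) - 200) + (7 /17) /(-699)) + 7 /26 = 1746954569 /1544790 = 1130.87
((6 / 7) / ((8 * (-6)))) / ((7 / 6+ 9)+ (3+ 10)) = -3 / 3892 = -0.00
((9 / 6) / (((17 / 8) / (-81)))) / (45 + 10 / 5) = -972 / 799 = -1.22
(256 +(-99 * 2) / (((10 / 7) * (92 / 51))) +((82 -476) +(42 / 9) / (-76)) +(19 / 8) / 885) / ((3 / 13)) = -576216485 / 618792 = -931.20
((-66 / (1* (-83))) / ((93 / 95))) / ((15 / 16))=6688 / 7719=0.87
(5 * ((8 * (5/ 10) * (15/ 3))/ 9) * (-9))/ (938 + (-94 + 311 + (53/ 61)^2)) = -93025/ 1075141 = -0.09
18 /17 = 1.06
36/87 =12/29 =0.41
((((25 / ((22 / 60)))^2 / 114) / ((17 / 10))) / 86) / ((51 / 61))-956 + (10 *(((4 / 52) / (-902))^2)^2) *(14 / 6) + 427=-3539911587249317833653973 / 6695927115207431419032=-528.67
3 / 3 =1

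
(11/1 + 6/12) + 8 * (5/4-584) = -9301/2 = -4650.50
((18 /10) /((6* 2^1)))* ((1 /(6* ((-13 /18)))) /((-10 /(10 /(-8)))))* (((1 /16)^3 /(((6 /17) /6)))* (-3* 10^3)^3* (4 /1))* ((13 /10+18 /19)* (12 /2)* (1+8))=3720804609375 /15808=235374785.51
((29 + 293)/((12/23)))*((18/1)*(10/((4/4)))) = 111090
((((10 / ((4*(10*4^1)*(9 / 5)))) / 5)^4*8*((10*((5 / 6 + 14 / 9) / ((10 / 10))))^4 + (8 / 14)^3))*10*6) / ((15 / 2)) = 732905884279 / 15119385910272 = 0.05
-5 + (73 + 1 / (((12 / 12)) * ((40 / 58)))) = 1389 / 20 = 69.45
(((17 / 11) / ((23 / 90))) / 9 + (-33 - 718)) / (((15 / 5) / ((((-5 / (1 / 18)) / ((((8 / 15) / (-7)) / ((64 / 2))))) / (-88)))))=298986975 / 2783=107433.34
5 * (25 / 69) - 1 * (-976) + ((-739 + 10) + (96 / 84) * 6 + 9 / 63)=17651 / 69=255.81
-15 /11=-1.36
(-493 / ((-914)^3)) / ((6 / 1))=493 / 4581311664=0.00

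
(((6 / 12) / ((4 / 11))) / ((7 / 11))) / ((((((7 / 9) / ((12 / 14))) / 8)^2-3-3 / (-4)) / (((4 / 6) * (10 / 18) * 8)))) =-8363520 / 2922521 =-2.86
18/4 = 9/2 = 4.50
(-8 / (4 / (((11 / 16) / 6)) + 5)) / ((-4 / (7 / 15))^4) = -26411 / 711180000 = -0.00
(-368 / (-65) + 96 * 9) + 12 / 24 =113121 / 130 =870.16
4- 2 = 2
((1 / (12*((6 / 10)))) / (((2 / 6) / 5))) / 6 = 25 / 72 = 0.35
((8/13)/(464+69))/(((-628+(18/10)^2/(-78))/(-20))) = 8000/217584991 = 0.00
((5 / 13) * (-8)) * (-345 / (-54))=-2300 / 117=-19.66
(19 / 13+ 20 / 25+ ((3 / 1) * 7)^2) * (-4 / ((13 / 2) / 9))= -2454.99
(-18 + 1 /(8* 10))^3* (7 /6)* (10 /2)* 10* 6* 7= -146008608431 /10240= -14258653.17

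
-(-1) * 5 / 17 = 5 / 17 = 0.29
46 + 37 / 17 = 819 / 17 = 48.18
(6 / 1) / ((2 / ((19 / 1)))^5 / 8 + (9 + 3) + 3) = 0.40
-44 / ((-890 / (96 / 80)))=132 / 2225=0.06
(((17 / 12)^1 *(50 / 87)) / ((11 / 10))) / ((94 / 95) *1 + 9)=201875 / 2724579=0.07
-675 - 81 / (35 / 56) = -4023 / 5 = -804.60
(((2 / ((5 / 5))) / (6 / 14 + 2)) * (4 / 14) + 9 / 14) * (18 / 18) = 209 / 238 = 0.88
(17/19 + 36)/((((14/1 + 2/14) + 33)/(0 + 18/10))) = 14721/10450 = 1.41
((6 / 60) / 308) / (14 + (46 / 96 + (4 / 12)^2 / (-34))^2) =749088 / 32823206185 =0.00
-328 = -328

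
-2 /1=-2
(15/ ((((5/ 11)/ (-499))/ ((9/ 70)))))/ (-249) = 49401/ 5810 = 8.50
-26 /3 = -8.67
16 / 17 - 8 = -120 / 17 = -7.06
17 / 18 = 0.94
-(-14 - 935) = 949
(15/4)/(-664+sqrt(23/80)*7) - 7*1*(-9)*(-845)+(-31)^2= -614577695574/11756851 - 35*sqrt(115)/11756851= -52274.01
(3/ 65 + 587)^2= 1456032964/ 4225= 344623.19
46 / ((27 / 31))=1426 / 27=52.81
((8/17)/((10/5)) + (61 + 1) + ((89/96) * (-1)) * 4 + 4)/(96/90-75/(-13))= 1658215/181288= 9.15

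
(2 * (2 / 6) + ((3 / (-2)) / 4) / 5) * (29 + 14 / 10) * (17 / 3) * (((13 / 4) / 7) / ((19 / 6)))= 15691 / 1050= 14.94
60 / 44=15 / 11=1.36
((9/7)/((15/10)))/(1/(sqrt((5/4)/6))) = sqrt(30)/14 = 0.39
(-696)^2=484416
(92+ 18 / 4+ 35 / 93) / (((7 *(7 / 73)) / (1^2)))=1315387 / 9114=144.33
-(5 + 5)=-10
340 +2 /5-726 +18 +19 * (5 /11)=-358.96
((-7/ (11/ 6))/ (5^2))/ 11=-42/ 3025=-0.01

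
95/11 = 8.64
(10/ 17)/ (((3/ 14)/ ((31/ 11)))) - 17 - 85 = -52882/ 561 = -94.26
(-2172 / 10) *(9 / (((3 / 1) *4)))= -1629 / 10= -162.90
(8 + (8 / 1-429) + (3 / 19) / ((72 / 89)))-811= -558055 / 456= -1223.80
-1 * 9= -9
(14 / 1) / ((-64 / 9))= -63 / 32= -1.97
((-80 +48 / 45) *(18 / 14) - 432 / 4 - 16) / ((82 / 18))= -71028 / 1435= -49.50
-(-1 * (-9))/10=-9/10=-0.90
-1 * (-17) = 17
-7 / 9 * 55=-385 / 9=-42.78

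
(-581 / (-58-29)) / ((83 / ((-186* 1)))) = -434 / 29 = -14.97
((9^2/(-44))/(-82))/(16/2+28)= 9/14432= 0.00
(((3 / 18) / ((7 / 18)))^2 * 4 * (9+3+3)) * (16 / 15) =576 / 49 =11.76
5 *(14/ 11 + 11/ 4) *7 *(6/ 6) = 6195/ 44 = 140.80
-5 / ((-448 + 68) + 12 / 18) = 15 / 1138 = 0.01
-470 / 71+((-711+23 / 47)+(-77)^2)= 17392009 / 3337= 5211.87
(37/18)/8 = 37/144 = 0.26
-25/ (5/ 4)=-20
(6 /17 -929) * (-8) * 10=1262960 /17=74291.76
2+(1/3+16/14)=73/21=3.48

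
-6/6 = -1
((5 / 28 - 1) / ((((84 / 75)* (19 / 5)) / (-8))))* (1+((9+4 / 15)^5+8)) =596800309351 / 5655825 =105519.59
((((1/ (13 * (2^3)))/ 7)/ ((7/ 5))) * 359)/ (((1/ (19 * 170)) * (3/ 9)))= 8696775/ 2548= 3413.18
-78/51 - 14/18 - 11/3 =-914/153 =-5.97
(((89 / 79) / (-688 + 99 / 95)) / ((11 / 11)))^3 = -604422796375 / 137038452765247041659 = -0.00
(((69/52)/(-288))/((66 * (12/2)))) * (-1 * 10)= 115/988416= 0.00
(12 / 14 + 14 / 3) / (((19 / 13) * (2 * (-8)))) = -377 / 1596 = -0.24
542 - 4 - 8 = 530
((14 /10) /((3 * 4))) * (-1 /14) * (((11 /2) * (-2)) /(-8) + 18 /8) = -29 /960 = -0.03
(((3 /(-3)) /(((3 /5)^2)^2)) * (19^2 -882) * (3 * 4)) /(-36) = -325625 /243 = -1340.02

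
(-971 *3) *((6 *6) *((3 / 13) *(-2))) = 629208 / 13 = 48400.62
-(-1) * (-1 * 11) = -11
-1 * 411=-411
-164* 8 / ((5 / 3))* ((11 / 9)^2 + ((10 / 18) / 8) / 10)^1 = -31898 / 27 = -1181.41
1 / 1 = 1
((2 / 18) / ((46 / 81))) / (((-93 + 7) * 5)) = -9 / 19780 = -0.00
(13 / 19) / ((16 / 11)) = 0.47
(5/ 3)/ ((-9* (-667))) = 5/ 18009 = 0.00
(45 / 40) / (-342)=-0.00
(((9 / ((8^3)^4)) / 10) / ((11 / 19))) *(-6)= -513 / 3779571220480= -0.00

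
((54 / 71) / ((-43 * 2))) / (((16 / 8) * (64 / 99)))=-2673 / 390784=-0.01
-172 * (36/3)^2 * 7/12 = -14448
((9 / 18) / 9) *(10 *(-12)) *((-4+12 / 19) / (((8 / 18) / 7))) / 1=6720 / 19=353.68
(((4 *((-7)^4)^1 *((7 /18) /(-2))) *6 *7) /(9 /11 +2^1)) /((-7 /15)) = 1848770 /31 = 59637.74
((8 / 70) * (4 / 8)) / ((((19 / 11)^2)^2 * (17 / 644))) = 2693944 / 11077285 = 0.24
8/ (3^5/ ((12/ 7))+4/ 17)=544/ 9655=0.06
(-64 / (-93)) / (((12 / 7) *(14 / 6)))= 16 / 93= 0.17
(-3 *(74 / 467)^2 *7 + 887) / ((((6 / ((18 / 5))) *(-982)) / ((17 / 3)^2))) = -55872354683 / 3212450970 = -17.39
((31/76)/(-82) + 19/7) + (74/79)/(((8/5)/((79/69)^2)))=722098541/207693864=3.48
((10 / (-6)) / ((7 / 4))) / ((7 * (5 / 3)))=-4 / 49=-0.08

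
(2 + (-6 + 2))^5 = -32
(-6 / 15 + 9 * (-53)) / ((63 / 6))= -45.47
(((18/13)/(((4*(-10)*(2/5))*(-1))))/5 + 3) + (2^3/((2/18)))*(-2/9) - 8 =-10911/520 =-20.98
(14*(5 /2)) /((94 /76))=28.30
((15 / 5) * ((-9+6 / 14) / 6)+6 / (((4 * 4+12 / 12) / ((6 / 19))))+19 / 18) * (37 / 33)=-4696225 / 1343034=-3.50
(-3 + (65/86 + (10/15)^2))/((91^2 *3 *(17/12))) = -0.00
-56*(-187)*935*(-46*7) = -3152805040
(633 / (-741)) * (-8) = 1688 / 247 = 6.83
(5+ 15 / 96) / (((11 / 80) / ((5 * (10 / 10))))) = 375 / 2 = 187.50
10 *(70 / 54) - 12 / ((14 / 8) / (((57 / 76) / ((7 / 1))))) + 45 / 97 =12.69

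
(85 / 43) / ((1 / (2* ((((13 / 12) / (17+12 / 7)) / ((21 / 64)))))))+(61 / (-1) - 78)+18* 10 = 2113937 / 50697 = 41.70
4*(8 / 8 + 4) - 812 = -792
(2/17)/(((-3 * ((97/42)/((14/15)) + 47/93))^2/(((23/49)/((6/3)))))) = 17328752/50155720313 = 0.00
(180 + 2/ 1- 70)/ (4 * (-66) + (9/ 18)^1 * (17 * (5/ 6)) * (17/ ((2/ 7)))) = 2688/ 3779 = 0.71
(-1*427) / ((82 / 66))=-14091 / 41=-343.68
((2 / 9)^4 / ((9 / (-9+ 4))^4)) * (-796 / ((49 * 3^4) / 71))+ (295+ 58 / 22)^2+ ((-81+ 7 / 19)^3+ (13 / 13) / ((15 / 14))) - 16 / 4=-435637.97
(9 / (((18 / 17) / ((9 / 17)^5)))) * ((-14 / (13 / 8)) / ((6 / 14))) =-7715736 / 1085773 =-7.11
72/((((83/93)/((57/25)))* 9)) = 42408/2075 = 20.44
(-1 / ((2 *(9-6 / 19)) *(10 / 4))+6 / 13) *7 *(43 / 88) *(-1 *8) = -1415603 / 117975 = -12.00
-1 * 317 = -317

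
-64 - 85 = -149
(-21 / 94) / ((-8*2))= 21 / 1504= 0.01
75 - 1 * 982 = -907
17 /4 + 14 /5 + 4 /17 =2477 /340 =7.29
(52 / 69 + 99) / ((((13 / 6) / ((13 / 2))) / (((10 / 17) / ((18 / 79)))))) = 2718785 / 3519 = 772.60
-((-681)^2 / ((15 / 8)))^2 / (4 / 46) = -17588295458784 / 25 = -703531818351.36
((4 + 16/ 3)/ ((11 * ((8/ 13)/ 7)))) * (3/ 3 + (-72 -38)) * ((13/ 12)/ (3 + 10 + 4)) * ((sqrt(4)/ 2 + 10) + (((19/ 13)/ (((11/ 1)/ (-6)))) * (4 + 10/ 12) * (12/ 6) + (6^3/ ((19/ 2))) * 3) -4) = -12734637097/ 2813976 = -4525.50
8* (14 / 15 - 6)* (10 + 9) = -11552 / 15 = -770.13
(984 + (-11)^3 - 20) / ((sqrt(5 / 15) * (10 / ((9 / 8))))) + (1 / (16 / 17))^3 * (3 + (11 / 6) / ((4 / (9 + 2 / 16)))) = 6775027 / 786432 - 3303 * sqrt(3) / 80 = -62.90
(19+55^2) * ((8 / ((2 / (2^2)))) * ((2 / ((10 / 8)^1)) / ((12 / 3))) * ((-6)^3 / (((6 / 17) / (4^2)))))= -953819136 / 5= -190763827.20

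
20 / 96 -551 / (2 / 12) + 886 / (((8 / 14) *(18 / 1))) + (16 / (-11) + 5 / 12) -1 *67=-2603851 / 792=-3287.69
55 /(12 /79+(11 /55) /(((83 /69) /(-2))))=-1803175 /5922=-304.49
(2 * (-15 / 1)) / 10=-3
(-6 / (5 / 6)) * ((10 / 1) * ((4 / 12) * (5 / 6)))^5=-7812500 / 6561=-1190.75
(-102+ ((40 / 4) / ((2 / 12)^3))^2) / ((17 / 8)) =37323984 / 17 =2195528.47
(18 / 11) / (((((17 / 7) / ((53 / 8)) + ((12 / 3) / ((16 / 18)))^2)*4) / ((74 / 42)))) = 11766 / 336545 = 0.03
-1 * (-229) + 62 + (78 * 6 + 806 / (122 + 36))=764.10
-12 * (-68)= 816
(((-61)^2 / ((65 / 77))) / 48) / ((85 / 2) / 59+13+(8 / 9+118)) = 50713509 / 73232120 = 0.69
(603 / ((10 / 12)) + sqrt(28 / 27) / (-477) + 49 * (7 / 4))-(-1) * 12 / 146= 1181771 / 1460-2 * sqrt(21) / 4293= 809.43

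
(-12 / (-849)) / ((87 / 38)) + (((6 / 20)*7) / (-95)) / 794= 0.01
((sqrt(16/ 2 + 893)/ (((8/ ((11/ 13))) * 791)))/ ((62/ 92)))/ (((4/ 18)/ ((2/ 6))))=759 * sqrt(901)/ 2550184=0.01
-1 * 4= -4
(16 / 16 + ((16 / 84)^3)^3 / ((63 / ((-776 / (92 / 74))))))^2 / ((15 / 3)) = 264917856013612095644313025205 / 1324597942596936323061692065161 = 0.20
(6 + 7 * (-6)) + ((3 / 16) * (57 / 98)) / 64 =-3612501 / 100352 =-36.00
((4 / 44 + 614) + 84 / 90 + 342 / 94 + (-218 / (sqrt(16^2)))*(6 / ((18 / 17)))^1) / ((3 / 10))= 11197273 / 6204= 1804.85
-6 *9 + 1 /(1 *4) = -215 /4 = -53.75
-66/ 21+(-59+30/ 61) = -26325/ 427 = -61.65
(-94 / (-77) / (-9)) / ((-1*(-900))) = -47 / 311850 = -0.00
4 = 4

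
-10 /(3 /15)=-50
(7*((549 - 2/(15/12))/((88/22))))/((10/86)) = 823837/100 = 8238.37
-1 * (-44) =44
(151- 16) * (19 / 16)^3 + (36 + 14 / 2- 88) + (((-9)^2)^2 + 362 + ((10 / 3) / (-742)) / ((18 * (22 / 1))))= 3206249198191 / 451325952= 7104.07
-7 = -7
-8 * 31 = -248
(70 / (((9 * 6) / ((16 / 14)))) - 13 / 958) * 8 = 151876 / 12933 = 11.74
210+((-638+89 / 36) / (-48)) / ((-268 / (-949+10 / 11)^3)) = 25951783342531771 / 616391424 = 42102765.11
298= 298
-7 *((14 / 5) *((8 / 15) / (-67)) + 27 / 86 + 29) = -88608751 / 432150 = -205.04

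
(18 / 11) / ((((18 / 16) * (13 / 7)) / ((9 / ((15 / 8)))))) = 2688 / 715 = 3.76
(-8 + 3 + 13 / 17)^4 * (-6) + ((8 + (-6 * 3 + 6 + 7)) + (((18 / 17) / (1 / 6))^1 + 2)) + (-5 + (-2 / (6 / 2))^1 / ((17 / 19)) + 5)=-481071475 / 250563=-1919.96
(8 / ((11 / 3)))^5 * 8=63700992 / 161051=395.53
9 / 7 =1.29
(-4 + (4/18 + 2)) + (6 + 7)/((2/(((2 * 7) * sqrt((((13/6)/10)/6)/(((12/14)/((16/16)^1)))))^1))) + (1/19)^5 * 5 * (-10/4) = -79235393/44569782 + 91 * sqrt(1365)/180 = 16.90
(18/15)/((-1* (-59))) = 6/295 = 0.02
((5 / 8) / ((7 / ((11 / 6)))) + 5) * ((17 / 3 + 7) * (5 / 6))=164825 / 3024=54.51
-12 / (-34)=6 / 17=0.35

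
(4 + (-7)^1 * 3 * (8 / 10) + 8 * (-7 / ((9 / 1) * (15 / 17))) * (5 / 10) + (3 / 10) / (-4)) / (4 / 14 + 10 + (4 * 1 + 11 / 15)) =-123991 / 113544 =-1.09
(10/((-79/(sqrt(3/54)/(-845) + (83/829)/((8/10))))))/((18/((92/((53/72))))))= -381800/3471023 + 368*sqrt(2)/2122809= -0.11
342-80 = 262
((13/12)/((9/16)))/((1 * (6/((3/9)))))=26/243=0.11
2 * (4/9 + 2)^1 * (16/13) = 704/117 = 6.02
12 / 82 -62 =-2536 / 41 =-61.85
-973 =-973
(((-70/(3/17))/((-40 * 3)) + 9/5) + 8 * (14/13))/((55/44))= 32107/2925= 10.98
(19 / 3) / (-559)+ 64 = 107309 / 1677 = 63.99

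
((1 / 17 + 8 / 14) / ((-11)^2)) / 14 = 75 / 201586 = 0.00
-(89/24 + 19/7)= -1079/168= -6.42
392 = 392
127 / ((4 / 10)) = 635 / 2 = 317.50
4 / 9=0.44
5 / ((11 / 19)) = 95 / 11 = 8.64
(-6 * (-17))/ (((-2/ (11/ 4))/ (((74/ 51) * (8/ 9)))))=-1628/ 9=-180.89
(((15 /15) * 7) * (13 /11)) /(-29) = -91 /319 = -0.29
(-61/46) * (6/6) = -61/46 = -1.33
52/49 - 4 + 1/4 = -527/196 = -2.69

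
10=10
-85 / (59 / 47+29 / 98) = -78302 / 1429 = -54.79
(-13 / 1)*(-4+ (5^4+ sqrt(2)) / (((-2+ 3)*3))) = -7969 / 3 - 13*sqrt(2) / 3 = -2662.46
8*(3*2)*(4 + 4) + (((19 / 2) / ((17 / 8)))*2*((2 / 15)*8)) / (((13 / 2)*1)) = 385.47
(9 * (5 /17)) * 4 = 180 /17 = 10.59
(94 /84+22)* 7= 971 /6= 161.83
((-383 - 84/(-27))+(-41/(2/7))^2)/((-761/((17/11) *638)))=-358728985/13698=-26188.42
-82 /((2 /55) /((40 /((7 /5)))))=-451000 /7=-64428.57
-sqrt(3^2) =-3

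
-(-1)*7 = 7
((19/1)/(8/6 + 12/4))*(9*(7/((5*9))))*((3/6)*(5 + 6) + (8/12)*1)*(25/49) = 3515/182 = 19.31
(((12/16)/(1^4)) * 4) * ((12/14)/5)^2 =108/1225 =0.09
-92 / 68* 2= -2.71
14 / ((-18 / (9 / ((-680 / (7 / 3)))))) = 49 / 2040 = 0.02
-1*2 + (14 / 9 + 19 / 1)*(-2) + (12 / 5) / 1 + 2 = -1742 / 45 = -38.71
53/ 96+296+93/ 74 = 1057817/ 3552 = 297.81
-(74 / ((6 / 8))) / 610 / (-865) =148 / 791475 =0.00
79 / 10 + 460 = 4679 / 10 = 467.90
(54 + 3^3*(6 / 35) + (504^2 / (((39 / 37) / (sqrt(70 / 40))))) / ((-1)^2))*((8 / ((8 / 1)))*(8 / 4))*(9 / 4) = 9234 / 35 + 7048944*sqrt(7) / 13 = 1434860.20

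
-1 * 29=-29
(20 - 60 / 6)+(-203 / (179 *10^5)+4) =250599797 / 17900000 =14.00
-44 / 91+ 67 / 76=2753 / 6916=0.40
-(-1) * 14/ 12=7/ 6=1.17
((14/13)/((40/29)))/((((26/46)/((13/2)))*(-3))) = -4669/1560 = -2.99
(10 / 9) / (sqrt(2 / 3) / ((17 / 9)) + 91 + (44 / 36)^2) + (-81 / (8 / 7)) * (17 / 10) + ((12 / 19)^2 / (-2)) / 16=-28222449947222139 / 234234621876880 - 185895 * sqrt(6) / 8110617101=-120.49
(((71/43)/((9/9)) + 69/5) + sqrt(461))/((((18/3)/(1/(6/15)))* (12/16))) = 3322/387 + 5* sqrt(461)/9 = 20.51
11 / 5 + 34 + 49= 426 / 5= 85.20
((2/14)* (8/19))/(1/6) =48/133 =0.36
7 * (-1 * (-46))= 322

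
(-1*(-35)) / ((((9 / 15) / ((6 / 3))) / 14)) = 4900 / 3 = 1633.33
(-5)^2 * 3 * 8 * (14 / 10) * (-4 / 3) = -1120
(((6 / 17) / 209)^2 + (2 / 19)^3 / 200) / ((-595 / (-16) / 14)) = 1666208 / 509686288375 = 0.00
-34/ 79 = -0.43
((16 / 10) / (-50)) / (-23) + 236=678504 / 2875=236.00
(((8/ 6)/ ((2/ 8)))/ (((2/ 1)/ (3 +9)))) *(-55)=-1760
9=9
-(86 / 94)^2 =-1849 / 2209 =-0.84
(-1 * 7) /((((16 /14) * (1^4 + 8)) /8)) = -49 /9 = -5.44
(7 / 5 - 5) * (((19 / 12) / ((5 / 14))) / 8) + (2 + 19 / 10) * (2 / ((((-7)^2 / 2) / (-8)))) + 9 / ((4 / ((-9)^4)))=14757.71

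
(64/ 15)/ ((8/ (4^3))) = 34.13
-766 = -766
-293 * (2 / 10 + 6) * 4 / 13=-36332 / 65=-558.95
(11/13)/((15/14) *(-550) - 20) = -77/55445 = -0.00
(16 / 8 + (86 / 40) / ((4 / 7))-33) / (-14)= 2179 / 1120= 1.95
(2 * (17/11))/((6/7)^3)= 5831/1188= 4.91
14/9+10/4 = 73/18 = 4.06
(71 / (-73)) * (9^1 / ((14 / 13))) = -8307 / 1022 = -8.13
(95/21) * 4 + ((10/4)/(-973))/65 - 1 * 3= 1145635/75894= 15.10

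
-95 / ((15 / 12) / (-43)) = 3268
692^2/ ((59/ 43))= 20591152/ 59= 349002.58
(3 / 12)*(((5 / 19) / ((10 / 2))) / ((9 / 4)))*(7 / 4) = 0.01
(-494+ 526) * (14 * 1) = 448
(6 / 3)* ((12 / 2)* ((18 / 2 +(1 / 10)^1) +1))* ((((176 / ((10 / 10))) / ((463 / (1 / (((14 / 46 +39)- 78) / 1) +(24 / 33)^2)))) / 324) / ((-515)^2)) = 7295836 / 27049588273125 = 0.00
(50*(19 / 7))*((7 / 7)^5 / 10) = 13.57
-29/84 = -0.35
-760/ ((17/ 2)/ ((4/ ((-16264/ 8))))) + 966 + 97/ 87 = 153076681/ 158253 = 967.29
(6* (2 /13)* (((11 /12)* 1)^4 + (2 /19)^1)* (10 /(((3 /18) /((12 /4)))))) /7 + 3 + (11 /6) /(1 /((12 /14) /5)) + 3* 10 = 21815371 /414960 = 52.57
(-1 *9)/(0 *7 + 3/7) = -21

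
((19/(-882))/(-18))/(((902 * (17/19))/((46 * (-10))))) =-41515/60860646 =-0.00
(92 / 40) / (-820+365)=-23 / 4550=-0.01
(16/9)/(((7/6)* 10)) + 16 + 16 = 32.15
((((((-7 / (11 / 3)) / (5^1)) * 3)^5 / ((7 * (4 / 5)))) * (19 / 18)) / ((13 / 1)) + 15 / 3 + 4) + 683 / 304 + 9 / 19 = 4650952155283 / 397795970000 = 11.69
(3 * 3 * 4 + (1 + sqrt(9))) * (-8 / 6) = -160 / 3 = -53.33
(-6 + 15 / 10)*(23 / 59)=-207 / 118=-1.75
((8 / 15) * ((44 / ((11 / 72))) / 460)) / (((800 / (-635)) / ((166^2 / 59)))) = -20997672 / 169625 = -123.79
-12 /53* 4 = -48 /53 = -0.91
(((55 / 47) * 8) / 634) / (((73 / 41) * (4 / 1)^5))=0.00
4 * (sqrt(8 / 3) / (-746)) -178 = -178 -4 * sqrt(6) / 1119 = -178.01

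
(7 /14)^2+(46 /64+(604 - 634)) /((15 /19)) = -17683 /480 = -36.84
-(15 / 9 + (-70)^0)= -8 / 3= -2.67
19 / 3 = 6.33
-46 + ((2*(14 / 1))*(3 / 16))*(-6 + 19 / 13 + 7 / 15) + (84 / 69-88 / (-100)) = -975929 / 14950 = -65.28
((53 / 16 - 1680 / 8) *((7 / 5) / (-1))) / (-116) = -23149 / 9280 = -2.49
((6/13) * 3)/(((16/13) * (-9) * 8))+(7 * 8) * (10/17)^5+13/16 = 430812707/90870848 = 4.74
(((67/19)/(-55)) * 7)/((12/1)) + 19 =237791/12540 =18.96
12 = 12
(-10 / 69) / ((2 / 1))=-5 / 69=-0.07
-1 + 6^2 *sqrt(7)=-1 + 36 *sqrt(7)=94.25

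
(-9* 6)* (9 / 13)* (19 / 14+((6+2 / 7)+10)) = -4617 / 7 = -659.57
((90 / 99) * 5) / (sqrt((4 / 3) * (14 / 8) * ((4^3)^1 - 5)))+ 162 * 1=50 * sqrt(1239) / 4543+ 162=162.39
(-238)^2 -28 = 56616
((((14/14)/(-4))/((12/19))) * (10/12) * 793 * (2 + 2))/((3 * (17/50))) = -1883375/1836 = -1025.80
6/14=3/7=0.43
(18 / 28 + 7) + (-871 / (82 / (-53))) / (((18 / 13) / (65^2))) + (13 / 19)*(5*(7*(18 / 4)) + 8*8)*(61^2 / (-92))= 15456923269397 / 9030168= 1711698.31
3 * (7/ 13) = 21/ 13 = 1.62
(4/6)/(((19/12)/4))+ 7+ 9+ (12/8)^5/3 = 12291/608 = 20.22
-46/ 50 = -23/ 25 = -0.92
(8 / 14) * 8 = 32 / 7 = 4.57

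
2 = 2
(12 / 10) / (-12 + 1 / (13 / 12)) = -13 / 120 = -0.11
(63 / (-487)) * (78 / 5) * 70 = -68796 / 487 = -141.26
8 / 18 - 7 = -59 / 9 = -6.56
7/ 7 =1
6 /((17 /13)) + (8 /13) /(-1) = 878 /221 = 3.97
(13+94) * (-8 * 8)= -6848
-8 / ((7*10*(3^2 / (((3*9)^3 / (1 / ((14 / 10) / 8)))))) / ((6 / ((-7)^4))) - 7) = -52488 / 434273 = -0.12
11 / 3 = 3.67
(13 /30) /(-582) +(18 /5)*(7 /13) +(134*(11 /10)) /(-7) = -30378091 /1588860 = -19.12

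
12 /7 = 1.71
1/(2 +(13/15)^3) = 3375/8947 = 0.38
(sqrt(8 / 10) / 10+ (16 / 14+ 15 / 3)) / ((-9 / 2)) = -86 / 63 - 2 * sqrt(5) / 225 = -1.38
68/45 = 1.51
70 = 70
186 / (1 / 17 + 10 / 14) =11067 / 46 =240.59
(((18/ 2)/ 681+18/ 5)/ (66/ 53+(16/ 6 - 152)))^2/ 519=141726979827/ 123558351553049300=0.00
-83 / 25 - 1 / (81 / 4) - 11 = -29098 / 2025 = -14.37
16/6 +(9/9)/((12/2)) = 17/6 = 2.83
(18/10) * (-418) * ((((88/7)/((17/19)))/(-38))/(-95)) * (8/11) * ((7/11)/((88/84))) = -6048/4675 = -1.29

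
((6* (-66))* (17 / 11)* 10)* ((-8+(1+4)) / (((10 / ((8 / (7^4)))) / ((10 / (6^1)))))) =24480 / 2401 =10.20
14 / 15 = 0.93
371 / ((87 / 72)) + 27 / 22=196671 / 638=308.26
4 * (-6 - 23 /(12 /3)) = -47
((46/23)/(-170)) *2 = -2/85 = -0.02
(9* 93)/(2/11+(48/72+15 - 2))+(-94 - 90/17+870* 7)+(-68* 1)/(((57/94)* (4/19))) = 128619191/23307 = 5518.48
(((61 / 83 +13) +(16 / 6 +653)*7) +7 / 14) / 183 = 2292743 / 91134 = 25.16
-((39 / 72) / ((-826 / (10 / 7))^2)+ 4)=-802356901 / 200589144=-4.00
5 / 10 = 1 / 2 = 0.50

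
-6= -6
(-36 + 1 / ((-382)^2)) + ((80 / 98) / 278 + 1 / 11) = -35.91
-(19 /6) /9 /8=-19 /432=-0.04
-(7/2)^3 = -343/8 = -42.88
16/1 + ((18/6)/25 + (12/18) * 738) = 12703/25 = 508.12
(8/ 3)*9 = 24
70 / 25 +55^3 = 831889 / 5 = 166377.80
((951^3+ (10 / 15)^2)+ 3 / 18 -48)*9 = 15481535465 / 2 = 7740767732.50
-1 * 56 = -56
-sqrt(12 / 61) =-2*sqrt(183) / 61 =-0.44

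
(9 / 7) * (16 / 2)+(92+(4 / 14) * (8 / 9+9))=946 / 9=105.11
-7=-7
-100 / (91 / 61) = -6100 / 91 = -67.03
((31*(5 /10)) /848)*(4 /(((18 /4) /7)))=217 /1908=0.11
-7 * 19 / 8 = -133 / 8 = -16.62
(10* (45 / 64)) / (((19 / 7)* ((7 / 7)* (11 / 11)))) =1575 / 608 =2.59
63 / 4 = 15.75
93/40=2.32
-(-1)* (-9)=-9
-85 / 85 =-1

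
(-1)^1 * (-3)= 3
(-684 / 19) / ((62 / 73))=-1314 / 31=-42.39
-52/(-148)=13/37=0.35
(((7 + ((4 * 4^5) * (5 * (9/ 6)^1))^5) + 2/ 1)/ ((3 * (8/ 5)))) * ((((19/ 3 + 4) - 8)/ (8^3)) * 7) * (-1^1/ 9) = -744782788376395776000245/ 36864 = -20203526160384000000.01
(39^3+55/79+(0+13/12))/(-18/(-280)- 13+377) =162.94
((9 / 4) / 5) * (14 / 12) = 21 / 40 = 0.52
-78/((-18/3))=13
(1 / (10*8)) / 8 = 1 / 640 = 0.00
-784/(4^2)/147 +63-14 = 146/3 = 48.67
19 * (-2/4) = -19/2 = -9.50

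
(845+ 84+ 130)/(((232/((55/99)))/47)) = 82955/696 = 119.19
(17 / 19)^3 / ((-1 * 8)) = -4913 / 54872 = -0.09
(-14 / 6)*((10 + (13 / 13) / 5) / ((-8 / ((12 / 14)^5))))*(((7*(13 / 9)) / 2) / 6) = 1989 / 1715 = 1.16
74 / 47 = 1.57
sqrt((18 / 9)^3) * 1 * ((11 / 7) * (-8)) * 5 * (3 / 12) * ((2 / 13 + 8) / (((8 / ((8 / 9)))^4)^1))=-23320 * sqrt(2) / 597051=-0.06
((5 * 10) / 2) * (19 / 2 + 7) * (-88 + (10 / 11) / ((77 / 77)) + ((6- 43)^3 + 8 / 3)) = -41858375 / 2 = -20929187.50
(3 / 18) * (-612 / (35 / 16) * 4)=-6528 / 35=-186.51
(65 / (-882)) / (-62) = 65 / 54684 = 0.00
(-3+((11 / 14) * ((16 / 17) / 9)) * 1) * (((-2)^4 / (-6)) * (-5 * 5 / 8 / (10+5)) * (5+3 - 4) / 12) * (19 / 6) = -296875 / 173502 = -1.71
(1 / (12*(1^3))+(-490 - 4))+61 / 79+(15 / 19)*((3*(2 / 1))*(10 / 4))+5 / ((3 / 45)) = -7318319 / 18012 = -406.30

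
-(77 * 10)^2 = -592900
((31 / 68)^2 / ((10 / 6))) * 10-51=-115029 / 2312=-49.75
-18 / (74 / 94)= -846 / 37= -22.86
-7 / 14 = -1 / 2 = -0.50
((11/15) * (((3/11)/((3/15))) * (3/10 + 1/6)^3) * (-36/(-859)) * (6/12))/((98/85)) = 119/64425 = 0.00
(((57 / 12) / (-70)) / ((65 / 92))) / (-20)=437 / 91000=0.00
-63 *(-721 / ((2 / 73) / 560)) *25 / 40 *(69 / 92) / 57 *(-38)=-290139412.50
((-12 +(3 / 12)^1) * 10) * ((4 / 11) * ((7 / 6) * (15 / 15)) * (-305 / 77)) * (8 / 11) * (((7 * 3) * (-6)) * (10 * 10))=-2408280000 / 1331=-1809376.41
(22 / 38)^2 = 121 / 361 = 0.34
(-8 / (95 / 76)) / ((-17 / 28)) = 10.54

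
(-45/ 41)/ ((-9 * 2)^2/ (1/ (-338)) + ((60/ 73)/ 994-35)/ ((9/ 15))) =4897935/ 488964509281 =0.00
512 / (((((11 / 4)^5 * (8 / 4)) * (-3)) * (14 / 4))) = -524288 / 3382071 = -0.16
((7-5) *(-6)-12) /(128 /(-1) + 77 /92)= 2208 /11699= 0.19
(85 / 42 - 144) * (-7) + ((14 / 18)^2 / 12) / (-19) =18354065 / 18468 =993.83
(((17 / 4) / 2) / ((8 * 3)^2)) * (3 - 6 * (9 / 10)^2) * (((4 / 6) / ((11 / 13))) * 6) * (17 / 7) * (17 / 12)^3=-572202371 / 2554675200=-0.22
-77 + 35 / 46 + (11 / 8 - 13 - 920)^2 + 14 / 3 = 3832441357 / 4416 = 867853.57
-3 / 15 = -1 / 5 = -0.20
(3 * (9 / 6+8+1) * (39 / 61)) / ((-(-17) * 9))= 273 / 2074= 0.13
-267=-267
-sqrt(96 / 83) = -4 * sqrt(498) / 83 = -1.08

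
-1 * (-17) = 17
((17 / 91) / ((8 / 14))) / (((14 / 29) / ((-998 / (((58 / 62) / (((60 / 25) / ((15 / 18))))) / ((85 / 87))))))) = -26823246 / 13195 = -2032.83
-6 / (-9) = 2 / 3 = 0.67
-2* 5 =-10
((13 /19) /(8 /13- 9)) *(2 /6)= -169 /6213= -0.03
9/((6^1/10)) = 15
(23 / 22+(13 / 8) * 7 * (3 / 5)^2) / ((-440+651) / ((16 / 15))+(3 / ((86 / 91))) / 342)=55436718 / 2133389225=0.03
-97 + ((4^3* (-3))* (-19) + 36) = 3587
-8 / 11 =-0.73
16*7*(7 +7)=1568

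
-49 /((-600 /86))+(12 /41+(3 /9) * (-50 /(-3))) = 474961 /36900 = 12.87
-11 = -11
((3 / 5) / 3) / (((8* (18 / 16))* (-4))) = -1 / 180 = -0.01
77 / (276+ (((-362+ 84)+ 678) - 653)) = 77 / 23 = 3.35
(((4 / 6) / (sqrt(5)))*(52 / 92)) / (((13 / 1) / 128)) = 256*sqrt(5) / 345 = 1.66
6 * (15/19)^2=1350/361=3.74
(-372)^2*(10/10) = 138384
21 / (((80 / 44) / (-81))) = -18711 / 20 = -935.55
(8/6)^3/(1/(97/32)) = 7.19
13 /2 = 6.50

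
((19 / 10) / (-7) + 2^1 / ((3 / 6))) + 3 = 471 / 70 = 6.73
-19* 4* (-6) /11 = 456 /11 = 41.45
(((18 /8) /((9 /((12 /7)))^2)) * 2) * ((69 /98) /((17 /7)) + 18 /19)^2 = 62608050 /250493929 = 0.25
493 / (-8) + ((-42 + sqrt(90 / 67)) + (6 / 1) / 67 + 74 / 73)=-4011471 / 39128 + 3 * sqrt(670) / 67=-101.36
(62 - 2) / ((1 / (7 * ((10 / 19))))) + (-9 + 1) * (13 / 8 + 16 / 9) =33145 / 171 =193.83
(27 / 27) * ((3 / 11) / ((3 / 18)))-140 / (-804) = 4003 / 2211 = 1.81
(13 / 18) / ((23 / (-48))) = -104 / 69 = -1.51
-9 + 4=-5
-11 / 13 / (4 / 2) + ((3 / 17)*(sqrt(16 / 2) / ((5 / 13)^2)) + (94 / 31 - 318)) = -254205 / 806 + 1014*sqrt(2) / 425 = -312.02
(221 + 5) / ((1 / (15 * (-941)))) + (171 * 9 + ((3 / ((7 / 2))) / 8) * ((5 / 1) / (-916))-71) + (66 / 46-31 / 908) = -426969079709479 / 133908208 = -3188520.60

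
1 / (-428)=-1 / 428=-0.00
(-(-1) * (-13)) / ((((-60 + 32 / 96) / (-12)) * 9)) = -52 / 179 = -0.29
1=1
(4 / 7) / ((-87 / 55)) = -220 / 609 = -0.36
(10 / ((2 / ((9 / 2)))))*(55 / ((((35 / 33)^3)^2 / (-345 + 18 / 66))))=-22037609423016 / 73530625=-299706.54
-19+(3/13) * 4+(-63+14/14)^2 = 3825.92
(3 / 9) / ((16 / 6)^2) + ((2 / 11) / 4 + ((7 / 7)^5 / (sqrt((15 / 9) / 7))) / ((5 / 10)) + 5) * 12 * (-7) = -298335 / 704-168 * sqrt(105) / 5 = -768.07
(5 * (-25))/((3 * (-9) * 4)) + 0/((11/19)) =125/108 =1.16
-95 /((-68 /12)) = 285 /17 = 16.76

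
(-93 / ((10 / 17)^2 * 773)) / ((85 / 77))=-121737 / 386500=-0.31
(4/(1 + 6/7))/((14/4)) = 8/13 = 0.62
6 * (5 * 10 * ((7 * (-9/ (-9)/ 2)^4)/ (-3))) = -175/ 4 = -43.75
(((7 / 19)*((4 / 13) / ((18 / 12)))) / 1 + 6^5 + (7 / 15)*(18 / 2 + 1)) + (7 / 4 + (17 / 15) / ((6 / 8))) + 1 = 346121249 / 44460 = 7785.00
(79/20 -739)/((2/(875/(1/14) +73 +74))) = -182248297/40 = -4556207.42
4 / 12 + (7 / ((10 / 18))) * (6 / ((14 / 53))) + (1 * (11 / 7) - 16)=272.10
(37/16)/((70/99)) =3663/1120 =3.27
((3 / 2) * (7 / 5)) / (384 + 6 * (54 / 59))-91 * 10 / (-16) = 2178519 / 38300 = 56.88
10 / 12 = 5 / 6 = 0.83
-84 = -84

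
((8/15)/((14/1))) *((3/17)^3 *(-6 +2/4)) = -198/171955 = -0.00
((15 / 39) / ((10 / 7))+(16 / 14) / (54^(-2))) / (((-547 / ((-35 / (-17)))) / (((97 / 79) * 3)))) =-51915855 / 1123538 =-46.21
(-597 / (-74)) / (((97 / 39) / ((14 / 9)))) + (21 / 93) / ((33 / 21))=6351030 / 1223849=5.19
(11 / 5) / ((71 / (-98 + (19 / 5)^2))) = -22979 / 8875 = -2.59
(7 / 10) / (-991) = -7 / 9910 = -0.00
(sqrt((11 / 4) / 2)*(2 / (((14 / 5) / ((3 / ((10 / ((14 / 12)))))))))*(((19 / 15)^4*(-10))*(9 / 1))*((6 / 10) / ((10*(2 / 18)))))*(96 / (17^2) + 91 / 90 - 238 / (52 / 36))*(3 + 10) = 7201435897373*sqrt(22) / 433500000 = 77918.64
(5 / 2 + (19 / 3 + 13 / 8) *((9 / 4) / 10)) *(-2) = -1373 / 160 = -8.58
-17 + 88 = 71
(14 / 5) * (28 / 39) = 392 / 195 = 2.01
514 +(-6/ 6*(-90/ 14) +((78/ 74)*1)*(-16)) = 130423/ 259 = 503.56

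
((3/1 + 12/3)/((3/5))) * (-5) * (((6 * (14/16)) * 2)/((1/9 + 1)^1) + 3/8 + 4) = -19355/24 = -806.46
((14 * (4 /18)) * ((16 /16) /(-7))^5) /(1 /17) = -68 /21609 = -0.00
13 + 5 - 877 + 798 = -61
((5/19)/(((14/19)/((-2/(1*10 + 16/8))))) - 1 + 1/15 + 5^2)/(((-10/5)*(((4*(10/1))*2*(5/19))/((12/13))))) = -191577/364000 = -0.53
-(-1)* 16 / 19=16 / 19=0.84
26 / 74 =13 / 37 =0.35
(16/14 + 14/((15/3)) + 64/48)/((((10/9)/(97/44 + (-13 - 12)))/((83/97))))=-69179919/746900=-92.62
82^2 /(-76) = -1681 /19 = -88.47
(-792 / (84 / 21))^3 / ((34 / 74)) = -287208504 / 17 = -16894617.88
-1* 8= -8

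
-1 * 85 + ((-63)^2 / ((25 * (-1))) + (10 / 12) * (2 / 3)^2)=-164288 / 675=-243.39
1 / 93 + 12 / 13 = 1129 / 1209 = 0.93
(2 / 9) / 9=0.02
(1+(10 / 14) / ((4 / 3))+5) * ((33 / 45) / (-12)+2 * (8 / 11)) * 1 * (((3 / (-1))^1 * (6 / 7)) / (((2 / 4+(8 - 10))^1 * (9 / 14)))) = 168299 / 6930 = 24.29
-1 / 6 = -0.17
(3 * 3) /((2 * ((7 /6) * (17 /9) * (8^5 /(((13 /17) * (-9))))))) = -28431 /66289664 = -0.00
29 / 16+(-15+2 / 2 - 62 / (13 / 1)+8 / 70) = -122613 / 7280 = -16.84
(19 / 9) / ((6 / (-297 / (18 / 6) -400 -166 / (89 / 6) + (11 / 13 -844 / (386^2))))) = -46342112165 / 258582558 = -179.22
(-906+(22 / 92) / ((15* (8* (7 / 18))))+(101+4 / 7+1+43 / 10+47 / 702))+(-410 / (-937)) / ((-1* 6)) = -338516382941 / 423606456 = -799.13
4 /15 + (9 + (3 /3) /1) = 154 /15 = 10.27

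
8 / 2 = 4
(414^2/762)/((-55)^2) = 28566/384175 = 0.07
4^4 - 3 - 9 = 244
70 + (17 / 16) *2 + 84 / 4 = 93.12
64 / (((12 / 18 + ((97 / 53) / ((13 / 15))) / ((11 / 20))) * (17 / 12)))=10.03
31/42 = 0.74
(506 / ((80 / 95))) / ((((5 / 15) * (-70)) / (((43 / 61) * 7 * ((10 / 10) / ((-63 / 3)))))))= 206701 / 34160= 6.05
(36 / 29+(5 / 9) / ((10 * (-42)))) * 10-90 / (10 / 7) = -50.60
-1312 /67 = -19.58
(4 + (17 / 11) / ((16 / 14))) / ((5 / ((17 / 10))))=8007 / 4400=1.82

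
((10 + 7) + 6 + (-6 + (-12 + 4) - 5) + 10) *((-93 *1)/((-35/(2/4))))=93/5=18.60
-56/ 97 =-0.58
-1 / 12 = -0.08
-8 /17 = -0.47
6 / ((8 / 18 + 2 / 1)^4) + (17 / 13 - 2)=-798273 / 1522664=-0.52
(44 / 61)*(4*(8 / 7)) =3.30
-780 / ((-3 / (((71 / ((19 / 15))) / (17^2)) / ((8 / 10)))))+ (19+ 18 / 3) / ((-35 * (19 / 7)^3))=124880320 / 1982251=63.00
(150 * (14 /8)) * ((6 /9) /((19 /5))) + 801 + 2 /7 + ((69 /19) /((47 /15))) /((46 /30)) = 279023 /329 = 848.09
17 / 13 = 1.31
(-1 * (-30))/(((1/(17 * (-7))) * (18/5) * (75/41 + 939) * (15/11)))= -0.77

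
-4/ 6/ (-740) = 1/ 1110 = 0.00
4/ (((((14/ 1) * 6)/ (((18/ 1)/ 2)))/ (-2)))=-6/ 7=-0.86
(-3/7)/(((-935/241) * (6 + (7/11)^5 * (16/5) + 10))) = 10585443/1565206048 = 0.01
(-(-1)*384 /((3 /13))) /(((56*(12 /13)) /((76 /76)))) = 676 /21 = 32.19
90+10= 100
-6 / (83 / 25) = -150 / 83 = -1.81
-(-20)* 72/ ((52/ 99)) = 35640/ 13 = 2741.54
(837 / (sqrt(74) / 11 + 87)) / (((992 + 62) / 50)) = 284229 / 622727 - 297 *sqrt(74) / 622727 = 0.45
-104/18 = -52/9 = -5.78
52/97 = 0.54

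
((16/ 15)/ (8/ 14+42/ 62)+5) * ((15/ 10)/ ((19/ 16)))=190376/ 25745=7.39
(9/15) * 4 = 12/5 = 2.40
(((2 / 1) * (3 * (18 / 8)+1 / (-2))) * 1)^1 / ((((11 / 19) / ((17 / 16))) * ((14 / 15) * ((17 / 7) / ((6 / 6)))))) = 7125 / 704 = 10.12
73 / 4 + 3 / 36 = 18.33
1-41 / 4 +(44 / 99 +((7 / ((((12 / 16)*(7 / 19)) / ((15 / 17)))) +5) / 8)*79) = 319837 / 1224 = 261.30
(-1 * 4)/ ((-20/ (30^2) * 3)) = 60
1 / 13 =0.08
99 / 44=9 / 4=2.25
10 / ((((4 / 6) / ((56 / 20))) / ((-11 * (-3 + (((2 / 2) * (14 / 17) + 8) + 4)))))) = -77154 / 17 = -4538.47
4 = 4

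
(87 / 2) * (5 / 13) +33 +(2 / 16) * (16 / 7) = 9103 / 182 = 50.02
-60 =-60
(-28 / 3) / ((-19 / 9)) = 84 / 19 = 4.42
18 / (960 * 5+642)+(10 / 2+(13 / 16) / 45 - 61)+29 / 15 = -7058749 / 130608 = -54.05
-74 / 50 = -37 / 25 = -1.48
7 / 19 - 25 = -468 / 19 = -24.63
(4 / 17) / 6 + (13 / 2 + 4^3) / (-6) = -2389 / 204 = -11.71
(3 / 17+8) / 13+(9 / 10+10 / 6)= 21187 / 6630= 3.20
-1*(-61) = 61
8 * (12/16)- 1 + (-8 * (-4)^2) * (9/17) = -62.76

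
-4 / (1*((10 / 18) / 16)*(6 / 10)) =-192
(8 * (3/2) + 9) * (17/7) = 51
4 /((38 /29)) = 3.05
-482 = -482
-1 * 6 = -6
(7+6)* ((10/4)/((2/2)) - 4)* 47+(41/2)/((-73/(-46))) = -131923/146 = -903.58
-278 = -278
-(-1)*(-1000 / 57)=-1000 / 57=-17.54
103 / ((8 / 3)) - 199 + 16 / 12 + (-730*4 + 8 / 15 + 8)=-368461 / 120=-3070.51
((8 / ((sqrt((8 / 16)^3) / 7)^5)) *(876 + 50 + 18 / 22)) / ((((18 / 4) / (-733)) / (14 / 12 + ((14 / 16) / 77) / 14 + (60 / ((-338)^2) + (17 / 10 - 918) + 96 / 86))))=9528418545607325633352832 *sqrt(2) / 4012277841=3358495914083234.40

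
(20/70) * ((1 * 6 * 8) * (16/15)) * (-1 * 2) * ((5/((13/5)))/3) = -5120/273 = -18.75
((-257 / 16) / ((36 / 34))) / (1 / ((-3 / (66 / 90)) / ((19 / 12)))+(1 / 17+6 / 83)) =92469885 / 1559992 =59.28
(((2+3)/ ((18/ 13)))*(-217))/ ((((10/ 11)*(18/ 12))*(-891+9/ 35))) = 1086085/ 1683504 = 0.65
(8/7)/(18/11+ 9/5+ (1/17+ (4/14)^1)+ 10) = 1870/22549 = 0.08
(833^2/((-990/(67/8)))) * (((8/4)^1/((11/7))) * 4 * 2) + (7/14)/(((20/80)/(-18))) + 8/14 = -59802.91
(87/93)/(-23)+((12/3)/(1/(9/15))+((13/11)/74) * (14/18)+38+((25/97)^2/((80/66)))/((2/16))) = 40.81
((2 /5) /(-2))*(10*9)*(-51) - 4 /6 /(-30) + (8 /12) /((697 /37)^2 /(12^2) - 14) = 18787844893 /20466855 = 917.96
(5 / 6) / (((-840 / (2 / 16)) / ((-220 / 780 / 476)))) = 11 / 149700096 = 0.00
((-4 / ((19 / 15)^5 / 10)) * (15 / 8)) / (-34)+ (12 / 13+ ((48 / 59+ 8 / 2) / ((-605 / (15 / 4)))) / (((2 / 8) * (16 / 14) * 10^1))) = 124162217566041 / 78131768763620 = 1.59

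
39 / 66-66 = -1439 / 22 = -65.41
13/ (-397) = -13/ 397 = -0.03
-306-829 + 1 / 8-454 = -12711 / 8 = -1588.88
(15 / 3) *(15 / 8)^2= 1125 / 64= 17.58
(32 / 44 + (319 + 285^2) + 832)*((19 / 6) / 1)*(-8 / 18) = -11477824 / 99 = -115937.62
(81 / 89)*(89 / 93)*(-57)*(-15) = 23085 / 31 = 744.68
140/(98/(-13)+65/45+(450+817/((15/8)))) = 81900/514589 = 0.16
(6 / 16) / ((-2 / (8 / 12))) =-1 / 8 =-0.12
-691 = -691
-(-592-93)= 685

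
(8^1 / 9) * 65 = 520 / 9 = 57.78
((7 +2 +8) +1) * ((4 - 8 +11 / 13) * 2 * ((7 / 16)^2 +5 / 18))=-44321 / 832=-53.27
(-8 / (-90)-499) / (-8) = 22451 / 360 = 62.36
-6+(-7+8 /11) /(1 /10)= -756 /11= -68.73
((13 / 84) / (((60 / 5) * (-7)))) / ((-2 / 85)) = 1105 / 14112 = 0.08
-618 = -618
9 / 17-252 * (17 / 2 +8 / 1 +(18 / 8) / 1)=-80316 / 17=-4724.47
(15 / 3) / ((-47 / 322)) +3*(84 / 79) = -115346 / 3713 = -31.07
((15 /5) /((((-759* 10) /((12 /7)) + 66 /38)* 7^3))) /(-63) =38 /1211393337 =0.00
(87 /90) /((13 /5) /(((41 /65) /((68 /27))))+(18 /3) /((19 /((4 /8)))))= 203319 /2216690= 0.09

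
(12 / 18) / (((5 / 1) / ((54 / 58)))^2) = 486 / 21025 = 0.02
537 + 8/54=14503/27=537.15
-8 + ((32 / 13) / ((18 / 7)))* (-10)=-2056 / 117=-17.57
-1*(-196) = 196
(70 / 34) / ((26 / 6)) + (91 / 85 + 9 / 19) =42397 / 20995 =2.02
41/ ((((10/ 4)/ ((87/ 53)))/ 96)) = 684864/ 265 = 2584.39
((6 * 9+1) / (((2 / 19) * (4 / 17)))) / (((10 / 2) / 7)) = 24871 / 8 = 3108.88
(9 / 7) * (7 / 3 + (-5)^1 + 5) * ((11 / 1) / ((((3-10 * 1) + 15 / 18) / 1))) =-198 / 37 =-5.35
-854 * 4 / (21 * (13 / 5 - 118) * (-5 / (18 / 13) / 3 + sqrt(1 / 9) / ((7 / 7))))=-43920 / 27119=-1.62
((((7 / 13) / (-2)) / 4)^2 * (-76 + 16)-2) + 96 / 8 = 26305 / 2704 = 9.73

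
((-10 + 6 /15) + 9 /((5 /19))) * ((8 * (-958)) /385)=-942672 /1925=-489.70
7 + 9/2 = 23/2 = 11.50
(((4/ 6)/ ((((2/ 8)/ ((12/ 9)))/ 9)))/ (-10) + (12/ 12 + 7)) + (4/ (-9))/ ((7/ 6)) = 464/ 105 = 4.42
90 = 90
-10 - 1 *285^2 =-81235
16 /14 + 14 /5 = 138 /35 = 3.94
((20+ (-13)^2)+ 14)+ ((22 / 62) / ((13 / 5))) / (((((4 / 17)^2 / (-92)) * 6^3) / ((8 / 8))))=70317391 / 348192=201.95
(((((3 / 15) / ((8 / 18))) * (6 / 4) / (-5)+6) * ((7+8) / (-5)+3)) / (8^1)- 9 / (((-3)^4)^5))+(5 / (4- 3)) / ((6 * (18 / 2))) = 71744533 / 774840978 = 0.09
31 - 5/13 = 398/13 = 30.62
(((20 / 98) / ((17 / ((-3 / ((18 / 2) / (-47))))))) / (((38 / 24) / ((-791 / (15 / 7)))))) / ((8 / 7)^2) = -260239 / 7752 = -33.57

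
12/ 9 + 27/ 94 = 457/ 282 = 1.62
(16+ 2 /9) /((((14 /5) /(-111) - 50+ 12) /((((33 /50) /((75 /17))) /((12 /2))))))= -505087 /47484000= -0.01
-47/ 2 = -23.50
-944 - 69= -1013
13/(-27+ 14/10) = -65/128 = -0.51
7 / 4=1.75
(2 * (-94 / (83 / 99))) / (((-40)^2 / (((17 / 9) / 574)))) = -8789 / 19056800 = -0.00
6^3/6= 36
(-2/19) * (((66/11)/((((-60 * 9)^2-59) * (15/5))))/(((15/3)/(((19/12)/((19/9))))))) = -3/27696395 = -0.00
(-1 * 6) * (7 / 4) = -21 / 2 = -10.50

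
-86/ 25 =-3.44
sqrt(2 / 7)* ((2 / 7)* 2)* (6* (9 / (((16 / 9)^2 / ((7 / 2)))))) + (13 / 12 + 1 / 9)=43 / 36 + 2187* sqrt(14) / 448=19.46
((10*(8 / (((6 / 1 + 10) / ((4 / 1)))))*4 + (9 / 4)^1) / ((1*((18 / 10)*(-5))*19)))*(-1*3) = 329 / 228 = 1.44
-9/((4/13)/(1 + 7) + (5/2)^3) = -104/181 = -0.57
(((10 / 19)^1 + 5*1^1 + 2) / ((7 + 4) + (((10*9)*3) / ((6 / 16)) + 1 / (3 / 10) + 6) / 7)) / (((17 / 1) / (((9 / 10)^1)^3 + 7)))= 393393 / 13243000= 0.03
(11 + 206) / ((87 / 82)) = 17794 / 87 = 204.53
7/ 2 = 3.50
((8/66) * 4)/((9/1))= 16/297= 0.05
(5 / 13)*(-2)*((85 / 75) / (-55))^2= -578 / 1769625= -0.00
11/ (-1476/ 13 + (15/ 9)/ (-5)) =-429/ 4441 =-0.10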